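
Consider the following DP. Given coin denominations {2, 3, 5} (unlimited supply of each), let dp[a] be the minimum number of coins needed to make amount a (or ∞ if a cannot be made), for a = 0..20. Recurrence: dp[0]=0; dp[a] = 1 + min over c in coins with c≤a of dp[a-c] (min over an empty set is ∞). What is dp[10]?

2

 a  0  1  2  3  4  5  6  7  8  9 10 11 12 13 14 15 16 17 18 19 20
dp  0  -  1  1  2  1  2  2  2  3  2  3  3  3  4  3  4  4  4  5  4
(- denotes ∞ / unreachable)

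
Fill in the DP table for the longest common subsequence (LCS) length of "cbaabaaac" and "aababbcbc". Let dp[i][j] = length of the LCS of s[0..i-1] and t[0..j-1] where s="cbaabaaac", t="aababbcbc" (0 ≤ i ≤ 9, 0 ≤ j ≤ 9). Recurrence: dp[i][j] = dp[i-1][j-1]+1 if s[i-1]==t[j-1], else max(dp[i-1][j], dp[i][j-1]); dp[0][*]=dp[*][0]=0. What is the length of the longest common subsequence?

5

   ''  a  a  b  a  b  b  c  b  c
''  0  0  0  0  0  0  0  0  0  0
 c  0  0  0  0  0  0  0  1  1  1
 b  0  0  0  1  1  1  1  1  2  2
 a  0  1  1  1  2  2  2  2  2  2
 a  0  1  2  2  2  2  2  2  2  2
 b  0  1  2  3  3  3  3  3  3  3
 a  0  1  2  3  4  4  4  4  4  4
 a  0  1  2  3  4  4  4  4  4  4
 a  0  1  2  3  4  4  4  4  4  4
 c  0  1  2  3  4  4  4  5  5  5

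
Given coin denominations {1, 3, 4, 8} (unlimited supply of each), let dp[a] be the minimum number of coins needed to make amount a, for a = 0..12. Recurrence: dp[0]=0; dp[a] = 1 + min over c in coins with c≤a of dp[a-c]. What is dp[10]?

 a  0  1  2  3  4  5  6  7  8  9 10 11 12
dp  0  1  2  1  1  2  2  2  1  2  3  2  2

3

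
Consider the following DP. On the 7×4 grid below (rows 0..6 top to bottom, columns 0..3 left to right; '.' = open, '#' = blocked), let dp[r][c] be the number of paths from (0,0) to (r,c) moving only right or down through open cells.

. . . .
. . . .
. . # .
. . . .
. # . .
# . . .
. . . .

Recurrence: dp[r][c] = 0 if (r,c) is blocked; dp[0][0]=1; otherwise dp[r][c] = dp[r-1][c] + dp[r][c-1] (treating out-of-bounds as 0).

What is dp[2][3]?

4

r\c   0   1   2   3
  0   1   1   1   1
  1   1   2   3   4
  2   1   3   0   4
  3   1   4   4   8
  4   1   0   4  12
  5   0   0   4  16
  6   0   0   4  20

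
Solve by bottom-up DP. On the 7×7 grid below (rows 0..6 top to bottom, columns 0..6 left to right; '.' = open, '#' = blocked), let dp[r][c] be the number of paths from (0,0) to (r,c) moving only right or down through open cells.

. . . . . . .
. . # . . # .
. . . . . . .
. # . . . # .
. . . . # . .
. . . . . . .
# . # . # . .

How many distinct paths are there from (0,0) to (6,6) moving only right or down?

r\c   0   1   2   3   4   5   6
  0   1   1   1   1   1   1   1
  1   1   2   0   1   2   0   1
  2   1   3   3   4   6   6   7
  3   1   0   3   7  13   0   7
  4   1   1   4  11   0   0   7
  5   1   2   6  17  17  17  24
  6   0   2   0  17   0  17  41

41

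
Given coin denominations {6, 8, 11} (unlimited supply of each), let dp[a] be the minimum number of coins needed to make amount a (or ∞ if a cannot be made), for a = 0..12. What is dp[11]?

1

 a  0  1  2  3  4  5  6  7  8  9 10 11 12
dp  0  -  -  -  -  -  1  -  1  -  -  1  2
(- denotes ∞ / unreachable)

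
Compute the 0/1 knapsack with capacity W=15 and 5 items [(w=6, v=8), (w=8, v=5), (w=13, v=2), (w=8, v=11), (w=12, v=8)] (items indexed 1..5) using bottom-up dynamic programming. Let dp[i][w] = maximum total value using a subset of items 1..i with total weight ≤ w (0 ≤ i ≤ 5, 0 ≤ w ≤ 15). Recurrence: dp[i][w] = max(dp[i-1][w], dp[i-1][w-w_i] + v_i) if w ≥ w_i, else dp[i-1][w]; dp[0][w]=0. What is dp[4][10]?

i\w   0   1   2   3   4   5   6   7   8   9  10  11  12  13  14  15
  0   0   0   0   0   0   0   0   0   0   0   0   0   0   0   0   0
  1   0   0   0   0   0   0   8   8   8   8   8   8   8   8   8   8
  2   0   0   0   0   0   0   8   8   8   8   8   8   8   8  13  13
  3   0   0   0   0   0   0   8   8   8   8   8   8   8   8  13  13
  4   0   0   0   0   0   0   8   8  11  11  11  11  11  11  19  19
  5   0   0   0   0   0   0   8   8  11  11  11  11  11  11  19  19

11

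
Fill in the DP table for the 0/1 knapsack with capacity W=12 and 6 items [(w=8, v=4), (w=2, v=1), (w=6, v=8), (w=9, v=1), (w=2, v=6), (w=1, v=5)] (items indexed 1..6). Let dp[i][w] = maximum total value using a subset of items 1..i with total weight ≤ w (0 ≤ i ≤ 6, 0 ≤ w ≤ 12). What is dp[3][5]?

i\w   0   1   2   3   4   5   6   7   8   9  10  11  12
  0   0   0   0   0   0   0   0   0   0   0   0   0   0
  1   0   0   0   0   0   0   0   0   4   4   4   4   4
  2   0   0   1   1   1   1   1   1   4   4   5   5   5
  3   0   0   1   1   1   1   8   8   9   9   9   9   9
  4   0   0   1   1   1   1   8   8   9   9   9   9   9
  5   0   0   6   6   7   7   8   8  14  14  15  15  15
  6   0   5   6  11  11  12  12  13  14  19  19  20  20

1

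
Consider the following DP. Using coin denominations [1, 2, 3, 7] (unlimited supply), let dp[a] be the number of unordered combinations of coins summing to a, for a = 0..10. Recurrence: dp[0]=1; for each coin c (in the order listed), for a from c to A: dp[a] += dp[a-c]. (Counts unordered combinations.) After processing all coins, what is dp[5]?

after  coin     0     1     2     3     4     5     6     7     8     9    10
          1     1     1     1     1     1     1     1     1     1     1     1
          2     1     1     2     2     3     3     4     4     5     5     6
          3     1     1     2     3     4     5     7     8    10    12    14
          7     1     1     2     3     4     5     7     9    11    14    17

5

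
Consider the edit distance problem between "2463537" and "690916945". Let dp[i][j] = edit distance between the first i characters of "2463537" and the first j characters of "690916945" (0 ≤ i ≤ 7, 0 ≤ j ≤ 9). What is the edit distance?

9

   ''  6  9  0  9  1  6  9  4  5
''  0  1  2  3  4  5  6  7  8  9
 2  1  1  2  3  4  5  6  7  8  9
 4  2  2  2  3  4  5  6  7  7  8
 6  3  2  3  3  4  5  5  6  7  8
 3  4  3  3  4  4  5  6  6  7  8
 5  5  4  4  4  5  5  6  7  7  7
 3  6  5  5  5  5  6  6  7  8  8
 7  7  6  6  6  6  6  7  7  8  9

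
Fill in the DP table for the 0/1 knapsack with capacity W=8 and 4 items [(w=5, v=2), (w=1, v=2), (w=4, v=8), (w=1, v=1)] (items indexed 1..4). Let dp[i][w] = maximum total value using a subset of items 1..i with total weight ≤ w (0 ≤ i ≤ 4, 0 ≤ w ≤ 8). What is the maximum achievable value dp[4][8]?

11

i\w   0   1   2   3   4   5   6   7   8
  0   0   0   0   0   0   0   0   0   0
  1   0   0   0   0   0   2   2   2   2
  2   0   2   2   2   2   2   4   4   4
  3   0   2   2   2   8  10  10  10  10
  4   0   2   3   3   8  10  11  11  11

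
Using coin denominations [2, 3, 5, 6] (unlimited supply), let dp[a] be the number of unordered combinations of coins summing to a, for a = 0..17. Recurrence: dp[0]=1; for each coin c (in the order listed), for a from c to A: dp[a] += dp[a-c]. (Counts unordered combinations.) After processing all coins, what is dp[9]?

after  coin     0     1     2     3     4     5     6     7     8     9    10    11    12    13    14    15    16    17
          2     1     0     1     0     1     0     1     0     1     0     1     0     1     0     1     0     1     0
          3     1     0     1     1     1     1     2     1     2     2     2     2     3     2     3     3     3     3
          5     1     0     1     1     1     2     2     2     3     3     4     4     5     5     6     7     7     8
          6     1     0     1     1     1     2     3     2     4     4     5     6     8     7    10    11    12    14

4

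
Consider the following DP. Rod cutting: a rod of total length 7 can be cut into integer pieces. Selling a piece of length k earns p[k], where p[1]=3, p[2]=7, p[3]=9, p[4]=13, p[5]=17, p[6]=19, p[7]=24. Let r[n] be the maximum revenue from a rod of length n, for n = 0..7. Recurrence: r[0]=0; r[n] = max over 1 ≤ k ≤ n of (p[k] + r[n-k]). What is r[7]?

   n    0    1    2    3    4    5    6    7
r[n]    0    3    7   10   14   17   21   24

24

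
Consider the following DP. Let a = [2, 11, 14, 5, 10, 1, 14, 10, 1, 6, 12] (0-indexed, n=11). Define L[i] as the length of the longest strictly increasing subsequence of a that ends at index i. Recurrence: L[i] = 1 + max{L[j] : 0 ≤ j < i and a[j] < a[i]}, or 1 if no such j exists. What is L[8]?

1

   i    0    1    2    3    4    5    6    7    8    9   10
a[i]    2   11   14    5   10    1   14   10    1    6   12
L[i]    1    2    3    2    3    1    4    3    1    3    4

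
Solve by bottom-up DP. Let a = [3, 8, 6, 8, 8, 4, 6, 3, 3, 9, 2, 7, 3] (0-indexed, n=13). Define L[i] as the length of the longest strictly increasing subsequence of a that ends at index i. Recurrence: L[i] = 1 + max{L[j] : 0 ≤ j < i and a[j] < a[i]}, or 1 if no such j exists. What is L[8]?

   i    0    1    2    3    4    5    6    7    8    9   10   11   12
a[i]    3    8    6    8    8    4    6    3    3    9    2    7    3
L[i]    1    2    2    3    3    2    3    1    1    4    1    4    2

1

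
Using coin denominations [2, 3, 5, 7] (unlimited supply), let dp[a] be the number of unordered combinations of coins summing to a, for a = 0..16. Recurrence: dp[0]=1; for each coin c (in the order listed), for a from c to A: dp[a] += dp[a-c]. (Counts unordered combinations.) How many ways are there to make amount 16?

after  coin     0     1     2     3     4     5     6     7     8     9    10    11    12    13    14    15    16
          2     1     0     1     0     1     0     1     0     1     0     1     0     1     0     1     0     1
          3     1     0     1     1     1     1     2     1     2     2     2     2     3     2     3     3     3
          5     1     0     1     1     1     2     2     2     3     3     4     4     5     5     6     7     7
          7     1     0     1     1     1     2     2     3     3     4     5     5     7     7     9    10    11

11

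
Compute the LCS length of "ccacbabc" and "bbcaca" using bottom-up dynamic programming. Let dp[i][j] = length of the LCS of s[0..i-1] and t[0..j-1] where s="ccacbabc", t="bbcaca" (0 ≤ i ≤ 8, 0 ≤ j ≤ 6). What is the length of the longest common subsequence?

4

   ''  b  b  c  a  c  a
''  0  0  0  0  0  0  0
 c  0  0  0  1  1  1  1
 c  0  0  0  1  1  2  2
 a  0  0  0  1  2  2  3
 c  0  0  0  1  2  3  3
 b  0  1  1  1  2  3  3
 a  0  1  1  1  2  3  4
 b  0  1  2  2  2  3  4
 c  0  1  2  3  3  3  4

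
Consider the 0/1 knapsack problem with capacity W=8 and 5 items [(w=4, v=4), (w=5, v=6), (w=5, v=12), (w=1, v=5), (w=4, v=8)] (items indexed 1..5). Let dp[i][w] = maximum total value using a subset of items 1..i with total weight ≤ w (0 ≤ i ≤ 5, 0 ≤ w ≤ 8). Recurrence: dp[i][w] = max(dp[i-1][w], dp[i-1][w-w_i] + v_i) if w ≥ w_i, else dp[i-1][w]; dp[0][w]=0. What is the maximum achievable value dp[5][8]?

i\w   0   1   2   3   4   5   6   7   8
  0   0   0   0   0   0   0   0   0   0
  1   0   0   0   0   4   4   4   4   4
  2   0   0   0   0   4   6   6   6   6
  3   0   0   0   0   4  12  12  12  12
  4   0   5   5   5   5  12  17  17  17
  5   0   5   5   5   8  13  17  17  17

17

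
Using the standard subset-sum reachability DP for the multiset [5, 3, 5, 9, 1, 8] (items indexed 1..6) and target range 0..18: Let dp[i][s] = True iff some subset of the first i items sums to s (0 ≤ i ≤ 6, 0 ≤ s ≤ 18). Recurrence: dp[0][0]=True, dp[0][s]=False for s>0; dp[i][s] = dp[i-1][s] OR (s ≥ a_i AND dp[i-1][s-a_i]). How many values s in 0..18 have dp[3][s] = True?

i\s   0   1   2   3   4   5   6   7   8   9  10  11  12  13  14  15  16  17  18
  0   T   F   F   F   F   F   F   F   F   F   F   F   F   F   F   F   F   F   F
  1   T   F   F   F   F   T   F   F   F   F   F   F   F   F   F   F   F   F   F
  2   T   F   F   T   F   T   F   F   T   F   F   F   F   F   F   F   F   F   F
  3   T   F   F   T   F   T   F   F   T   F   T   F   F   T   F   F   F   F   F
  4   T   F   F   T   F   T   F   F   T   T   T   F   T   T   T   F   F   T   F
  5   T   T   F   T   T   T   T   F   T   T   T   T   T   T   T   T   F   T   T
  6   T   T   F   T   T   T   T   F   T   T   T   T   T   T   T   T   T   T   T

6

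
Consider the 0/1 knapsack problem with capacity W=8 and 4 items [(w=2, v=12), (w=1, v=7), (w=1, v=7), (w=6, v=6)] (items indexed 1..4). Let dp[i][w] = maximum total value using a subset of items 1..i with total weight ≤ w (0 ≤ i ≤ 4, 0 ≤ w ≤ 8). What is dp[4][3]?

19

i\w   0   1   2   3   4   5   6   7   8
  0   0   0   0   0   0   0   0   0   0
  1   0   0  12  12  12  12  12  12  12
  2   0   7  12  19  19  19  19  19  19
  3   0   7  14  19  26  26  26  26  26
  4   0   7  14  19  26  26  26  26  26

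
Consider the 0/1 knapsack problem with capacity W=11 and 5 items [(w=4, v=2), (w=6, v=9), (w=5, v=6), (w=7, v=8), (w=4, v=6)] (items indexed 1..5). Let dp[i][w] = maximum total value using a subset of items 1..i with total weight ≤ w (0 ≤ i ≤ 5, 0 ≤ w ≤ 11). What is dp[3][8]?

9

i\w   0   1   2   3   4   5   6   7   8   9  10  11
  0   0   0   0   0   0   0   0   0   0   0   0   0
  1   0   0   0   0   2   2   2   2   2   2   2   2
  2   0   0   0   0   2   2   9   9   9   9  11  11
  3   0   0   0   0   2   6   9   9   9   9  11  15
  4   0   0   0   0   2   6   9   9   9   9  11  15
  5   0   0   0   0   6   6   9   9   9  12  15  15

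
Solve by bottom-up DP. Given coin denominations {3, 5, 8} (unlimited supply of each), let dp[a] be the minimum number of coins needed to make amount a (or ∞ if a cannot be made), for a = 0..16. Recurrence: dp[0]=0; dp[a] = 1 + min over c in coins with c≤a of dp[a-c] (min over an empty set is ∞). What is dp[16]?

2

 a  0  1  2  3  4  5  6  7  8  9 10 11 12 13 14 15 16
dp  0  -  -  1  -  1  2  -  1  3  2  2  4  2  3  3  2
(- denotes ∞ / unreachable)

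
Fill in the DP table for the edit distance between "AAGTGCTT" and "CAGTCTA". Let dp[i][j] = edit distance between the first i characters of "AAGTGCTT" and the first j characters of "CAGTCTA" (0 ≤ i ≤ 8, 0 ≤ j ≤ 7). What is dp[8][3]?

6

   ''  C  A  G  T  C  T  A
''  0  1  2  3  4  5  6  7
 A  1  1  1  2  3  4  5  6
 A  2  2  1  2  3  4  5  5
 G  3  3  2  1  2  3  4  5
 T  4  4  3  2  1  2  3  4
 G  5  5  4  3  2  2  3  4
 C  6  5  5  4  3  2  3  4
 T  7  6  6  5  4  3  2  3
 T  8  7  7  6  5  4  3  3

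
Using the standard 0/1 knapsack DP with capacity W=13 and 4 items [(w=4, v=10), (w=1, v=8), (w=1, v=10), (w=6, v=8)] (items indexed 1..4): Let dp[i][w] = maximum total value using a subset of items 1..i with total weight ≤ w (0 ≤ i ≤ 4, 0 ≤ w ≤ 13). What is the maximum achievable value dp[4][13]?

i\w   0   1   2   3   4   5   6   7   8   9  10  11  12  13
  0   0   0   0   0   0   0   0   0   0   0   0   0   0   0
  1   0   0   0   0  10  10  10  10  10  10  10  10  10  10
  2   0   8   8   8  10  18  18  18  18  18  18  18  18  18
  3   0  10  18  18  18  20  28  28  28  28  28  28  28  28
  4   0  10  18  18  18  20  28  28  28  28  28  28  36  36

36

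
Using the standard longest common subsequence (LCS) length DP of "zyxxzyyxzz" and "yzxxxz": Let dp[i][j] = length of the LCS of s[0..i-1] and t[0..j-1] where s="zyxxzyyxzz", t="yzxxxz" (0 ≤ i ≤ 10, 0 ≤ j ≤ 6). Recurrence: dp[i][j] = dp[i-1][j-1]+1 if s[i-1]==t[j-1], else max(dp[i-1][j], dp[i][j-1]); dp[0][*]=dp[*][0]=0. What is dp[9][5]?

4

   ''  y  z  x  x  x  z
''  0  0  0  0  0  0  0
 z  0  0  1  1  1  1  1
 y  0  1  1  1  1  1  1
 x  0  1  1  2  2  2  2
 x  0  1  1  2  3  3  3
 z  0  1  2  2  3  3  4
 y  0  1  2  2  3  3  4
 y  0  1  2  2  3  3  4
 x  0  1  2  3  3  4  4
 z  0  1  2  3  3  4  5
 z  0  1  2  3  3  4  5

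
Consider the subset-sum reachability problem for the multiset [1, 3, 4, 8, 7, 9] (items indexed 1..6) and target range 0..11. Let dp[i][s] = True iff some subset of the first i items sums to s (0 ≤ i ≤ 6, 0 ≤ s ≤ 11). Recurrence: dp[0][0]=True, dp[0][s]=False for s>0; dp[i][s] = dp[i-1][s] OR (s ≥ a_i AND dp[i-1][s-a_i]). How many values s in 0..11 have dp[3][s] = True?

7

i\s   0   1   2   3   4   5   6   7   8   9  10  11
  0   T   F   F   F   F   F   F   F   F   F   F   F
  1   T   T   F   F   F   F   F   F   F   F   F   F
  2   T   T   F   T   T   F   F   F   F   F   F   F
  3   T   T   F   T   T   T   F   T   T   F   F   F
  4   T   T   F   T   T   T   F   T   T   T   F   T
  5   T   T   F   T   T   T   F   T   T   T   T   T
  6   T   T   F   T   T   T   F   T   T   T   T   T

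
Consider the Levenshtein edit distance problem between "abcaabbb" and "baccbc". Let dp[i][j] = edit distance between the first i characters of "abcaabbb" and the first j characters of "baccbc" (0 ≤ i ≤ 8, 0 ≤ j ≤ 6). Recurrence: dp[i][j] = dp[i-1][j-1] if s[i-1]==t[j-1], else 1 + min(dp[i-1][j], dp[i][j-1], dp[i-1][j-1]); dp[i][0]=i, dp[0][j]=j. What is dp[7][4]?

   ''  b  a  c  c  b  c
''  0  1  2  3  4  5  6
 a  1  1  1  2  3  4  5
 b  2  1  2  2  3  3  4
 c  3  2  2  2  2  3  3
 a  4  3  2  3  3  3  4
 a  5  4  3  3  4  4  4
 b  6  5  4  4  4  4  5
 b  7  6  5  5  5  4  5
 b  8  7  6  6  6  5  5

5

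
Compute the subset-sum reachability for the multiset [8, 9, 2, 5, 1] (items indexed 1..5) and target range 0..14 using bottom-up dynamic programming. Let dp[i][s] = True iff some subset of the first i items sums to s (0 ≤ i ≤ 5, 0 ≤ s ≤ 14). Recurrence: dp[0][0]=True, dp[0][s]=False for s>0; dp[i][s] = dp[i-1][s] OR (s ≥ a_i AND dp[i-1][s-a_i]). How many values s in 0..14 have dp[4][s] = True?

i\s   0   1   2   3   4   5   6   7   8   9  10  11  12  13  14
  0   T   F   F   F   F   F   F   F   F   F   F   F   F   F   F
  1   T   F   F   F   F   F   F   F   T   F   F   F   F   F   F
  2   T   F   F   F   F   F   F   F   T   T   F   F   F   F   F
  3   T   F   T   F   F   F   F   F   T   T   T   T   F   F   F
  4   T   F   T   F   F   T   F   T   T   T   T   T   F   T   T
  5   T   T   T   T   F   T   T   T   T   T   T   T   T   T   T

10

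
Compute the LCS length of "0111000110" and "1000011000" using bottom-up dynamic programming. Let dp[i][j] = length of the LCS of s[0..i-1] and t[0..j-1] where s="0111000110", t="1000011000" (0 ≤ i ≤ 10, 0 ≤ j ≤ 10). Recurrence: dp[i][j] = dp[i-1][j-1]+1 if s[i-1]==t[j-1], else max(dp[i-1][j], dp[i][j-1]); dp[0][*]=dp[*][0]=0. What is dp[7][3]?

3

   ''  1  0  0  0  0  1  1  0  0  0
''  0  0  0  0  0  0  0  0  0  0  0
 0  0  0  1  1  1  1  1  1  1  1  1
 1  0  1  1  1  1  1  2  2  2  2  2
 1  0  1  1  1  1  1  2  3  3  3  3
 1  0  1  1  1  1  1  2  3  3  3  3
 0  0  1  2  2  2  2  2  3  4  4  4
 0  0  1  2  3  3  3  3  3  4  5  5
 0  0  1  2  3  4  4  4  4  4  5  6
 1  0  1  2  3  4  4  5  5  5  5  6
 1  0  1  2  3  4  4  5  6  6  6  6
 0  0  1  2  3  4  5  5  6  7  7  7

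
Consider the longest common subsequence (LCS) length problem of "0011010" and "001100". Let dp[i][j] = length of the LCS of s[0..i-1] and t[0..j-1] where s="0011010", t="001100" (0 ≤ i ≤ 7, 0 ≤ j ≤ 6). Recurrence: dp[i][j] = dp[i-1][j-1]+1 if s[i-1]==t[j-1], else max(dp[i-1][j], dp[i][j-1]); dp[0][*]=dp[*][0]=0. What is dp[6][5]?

   ''  0  0  1  1  0  0
''  0  0  0  0  0  0  0
 0  0  1  1  1  1  1  1
 0  0  1  2  2  2  2  2
 1  0  1  2  3  3  3  3
 1  0  1  2  3  4  4  4
 0  0  1  2  3  4  5  5
 1  0  1  2  3  4  5  5
 0  0  1  2  3  4  5  6

5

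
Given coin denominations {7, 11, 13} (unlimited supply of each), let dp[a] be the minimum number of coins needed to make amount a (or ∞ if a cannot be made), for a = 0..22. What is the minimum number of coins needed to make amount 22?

 a  0  1  2  3  4  5  6  7  8  9 10 11 12 13 14 15 16 17 18 19 20 21 22
dp  0  -  -  -  -  -  -  1  -  -  -  1  -  1  2  -  -  -  2  -  2  3  2
(- denotes ∞ / unreachable)

2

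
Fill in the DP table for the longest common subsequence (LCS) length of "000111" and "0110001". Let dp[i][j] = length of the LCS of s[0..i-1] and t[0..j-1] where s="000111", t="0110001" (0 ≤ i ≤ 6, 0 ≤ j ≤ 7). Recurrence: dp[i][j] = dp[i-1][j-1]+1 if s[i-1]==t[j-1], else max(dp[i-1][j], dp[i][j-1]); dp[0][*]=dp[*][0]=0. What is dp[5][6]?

3

   ''  0  1  1  0  0  0  1
''  0  0  0  0  0  0  0  0
 0  0  1  1  1  1  1  1  1
 0  0  1  1  1  2  2  2  2
 0  0  1  1  1  2  3  3  3
 1  0  1  2  2  2  3  3  4
 1  0  1  2  3  3  3  3  4
 1  0  1  2  3  3  3  3  4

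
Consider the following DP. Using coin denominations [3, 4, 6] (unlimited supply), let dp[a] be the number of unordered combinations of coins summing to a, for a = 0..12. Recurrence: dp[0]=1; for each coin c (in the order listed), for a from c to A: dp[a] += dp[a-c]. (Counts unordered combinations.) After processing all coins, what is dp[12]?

4

after  coin     0     1     2     3     4     5     6     7     8     9    10    11    12
          3     1     0     0     1     0     0     1     0     0     1     0     0     1
          4     1     0     0     1     1     0     1     1     1     1     1     1     2
          6     1     0     0     1     1     0     2     1     1     2     2     1     4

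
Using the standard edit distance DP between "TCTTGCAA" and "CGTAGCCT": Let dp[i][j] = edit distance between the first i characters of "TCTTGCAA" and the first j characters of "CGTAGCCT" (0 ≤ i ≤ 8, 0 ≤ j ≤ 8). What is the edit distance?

   ''  C  G  T  A  G  C  C  T
''  0  1  2  3  4  5  6  7  8
 T  1  1  2  2  3  4  5  6  7
 C  2  1  2  3  3  4  4  5  6
 T  3  2  2  2  3  4  5  5  5
 T  4  3  3  2  3  4  5  6  5
 G  5  4  3  3  3  3  4  5  6
 C  6  5  4  4  4  4  3  4  5
 A  7  6  5  5  4  5  4  4  5
 A  8  7  6  6  5  5  5  5  5

5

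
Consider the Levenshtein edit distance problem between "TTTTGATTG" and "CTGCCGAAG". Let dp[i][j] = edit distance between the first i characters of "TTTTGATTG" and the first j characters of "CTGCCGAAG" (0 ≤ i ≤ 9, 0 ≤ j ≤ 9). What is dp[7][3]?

5

   ''  C  T  G  C  C  G  A  A  G
''  0  1  2  3  4  5  6  7  8  9
 T  1  1  1  2  3  4  5  6  7  8
 T  2  2  1  2  3  4  5  6  7  8
 T  3  3  2  2  3  4  5  6  7  8
 T  4  4  3  3  3  4  5  6  7  8
 G  5  5  4  3  4  4  4  5  6  7
 A  6  6  5  4  4  5  5  4  5  6
 T  7  7  6  5  5  5  6  5  5  6
 T  8  8  7  6  6  6  6  6  6  6
 G  9  9  8  7  7  7  6  7  7  6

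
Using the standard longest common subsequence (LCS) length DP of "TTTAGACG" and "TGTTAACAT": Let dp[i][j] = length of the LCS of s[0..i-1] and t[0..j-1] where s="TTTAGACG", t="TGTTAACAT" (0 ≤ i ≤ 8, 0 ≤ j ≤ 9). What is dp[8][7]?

   ''  T  G  T  T  A  A  C  A  T
''  0  0  0  0  0  0  0  0  0  0
 T  0  1  1  1  1  1  1  1  1  1
 T  0  1  1  2  2  2  2  2  2  2
 T  0  1  1  2  3  3  3  3  3  3
 A  0  1  1  2  3  4  4  4  4  4
 G  0  1  2  2  3  4  4  4  4  4
 A  0  1  2  2  3  4  5  5  5  5
 C  0  1  2  2  3  4  5  6  6  6
 G  0  1  2  2  3  4  5  6  6  6

6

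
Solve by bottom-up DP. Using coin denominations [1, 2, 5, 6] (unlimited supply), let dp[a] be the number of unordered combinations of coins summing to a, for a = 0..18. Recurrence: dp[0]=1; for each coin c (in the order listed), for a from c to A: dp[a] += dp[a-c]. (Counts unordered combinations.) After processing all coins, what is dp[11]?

after  coin     0     1     2     3     4     5     6     7     8     9    10    11    12    13    14    15    16    17    18
          1     1     1     1     1     1     1     1     1     1     1     1     1     1     1     1     1     1     1     1
          2     1     1     2     2     3     3     4     4     5     5     6     6     7     7     8     8     9     9    10
          5     1     1     2     2     3     4     5     6     7     8    10    11    13    14    16    18    20    22    24
          6     1     1     2     2     3     4     6     7     9    10    13    15    19    21    25    28    33    37    43

15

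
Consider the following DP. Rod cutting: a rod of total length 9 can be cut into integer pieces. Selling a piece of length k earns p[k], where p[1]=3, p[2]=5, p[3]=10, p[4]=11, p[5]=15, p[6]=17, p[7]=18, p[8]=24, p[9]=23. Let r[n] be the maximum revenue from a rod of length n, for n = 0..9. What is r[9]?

   n    0    1    2    3    4    5    6    7    8    9
r[n]    0    3    6   10   13   16   20   23   26   30

30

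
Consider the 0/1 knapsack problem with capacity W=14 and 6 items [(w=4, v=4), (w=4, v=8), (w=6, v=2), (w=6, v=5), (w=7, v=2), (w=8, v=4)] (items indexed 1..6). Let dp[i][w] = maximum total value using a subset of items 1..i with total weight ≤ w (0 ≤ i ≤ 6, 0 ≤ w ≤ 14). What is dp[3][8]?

12

i\w   0   1   2   3   4   5   6   7   8   9  10  11  12  13  14
  0   0   0   0   0   0   0   0   0   0   0   0   0   0   0   0
  1   0   0   0   0   4   4   4   4   4   4   4   4   4   4   4
  2   0   0   0   0   8   8   8   8  12  12  12  12  12  12  12
  3   0   0   0   0   8   8   8   8  12  12  12  12  12  12  14
  4   0   0   0   0   8   8   8   8  12  12  13  13  13  13  17
  5   0   0   0   0   8   8   8   8  12  12  13  13  13  13  17
  6   0   0   0   0   8   8   8   8  12  12  13  13  13  13  17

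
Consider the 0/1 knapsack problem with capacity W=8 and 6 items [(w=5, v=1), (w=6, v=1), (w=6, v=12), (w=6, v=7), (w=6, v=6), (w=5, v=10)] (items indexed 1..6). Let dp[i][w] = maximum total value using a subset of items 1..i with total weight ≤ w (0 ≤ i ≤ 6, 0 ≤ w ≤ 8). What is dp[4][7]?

12

i\w   0   1   2   3   4   5   6   7   8
  0   0   0   0   0   0   0   0   0   0
  1   0   0   0   0   0   1   1   1   1
  2   0   0   0   0   0   1   1   1   1
  3   0   0   0   0   0   1  12  12  12
  4   0   0   0   0   0   1  12  12  12
  5   0   0   0   0   0   1  12  12  12
  6   0   0   0   0   0  10  12  12  12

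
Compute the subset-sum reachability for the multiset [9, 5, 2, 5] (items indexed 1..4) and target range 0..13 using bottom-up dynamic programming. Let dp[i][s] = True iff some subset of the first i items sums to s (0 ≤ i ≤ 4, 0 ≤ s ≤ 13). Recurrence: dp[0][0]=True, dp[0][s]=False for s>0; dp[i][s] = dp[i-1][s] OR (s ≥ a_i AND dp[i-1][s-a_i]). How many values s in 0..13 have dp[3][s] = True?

i\s   0   1   2   3   4   5   6   7   8   9  10  11  12  13
  0   T   F   F   F   F   F   F   F   F   F   F   F   F   F
  1   T   F   F   F   F   F   F   F   F   T   F   F   F   F
  2   T   F   F   F   F   T   F   F   F   T   F   F   F   F
  3   T   F   T   F   F   T   F   T   F   T   F   T   F   F
  4   T   F   T   F   F   T   F   T   F   T   T   T   T   F

6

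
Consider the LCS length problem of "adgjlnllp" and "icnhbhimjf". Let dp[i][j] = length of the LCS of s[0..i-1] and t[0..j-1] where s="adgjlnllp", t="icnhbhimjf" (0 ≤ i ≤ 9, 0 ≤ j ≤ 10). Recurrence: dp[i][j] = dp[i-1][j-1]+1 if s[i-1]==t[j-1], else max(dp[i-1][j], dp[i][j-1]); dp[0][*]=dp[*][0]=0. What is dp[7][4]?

1

   ''  i  c  n  h  b  h  i  m  j  f
''  0  0  0  0  0  0  0  0  0  0  0
 a  0  0  0  0  0  0  0  0  0  0  0
 d  0  0  0  0  0  0  0  0  0  0  0
 g  0  0  0  0  0  0  0  0  0  0  0
 j  0  0  0  0  0  0  0  0  0  1  1
 l  0  0  0  0  0  0  0  0  0  1  1
 n  0  0  0  1  1  1  1  1  1  1  1
 l  0  0  0  1  1  1  1  1  1  1  1
 l  0  0  0  1  1  1  1  1  1  1  1
 p  0  0  0  1  1  1  1  1  1  1  1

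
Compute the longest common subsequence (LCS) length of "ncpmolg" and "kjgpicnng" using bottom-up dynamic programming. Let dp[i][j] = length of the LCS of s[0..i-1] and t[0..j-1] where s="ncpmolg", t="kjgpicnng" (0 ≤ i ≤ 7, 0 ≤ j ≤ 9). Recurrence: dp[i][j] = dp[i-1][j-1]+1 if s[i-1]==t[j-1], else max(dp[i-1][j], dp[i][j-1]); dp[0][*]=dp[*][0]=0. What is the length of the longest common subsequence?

   ''  k  j  g  p  i  c  n  n  g
''  0  0  0  0  0  0  0  0  0  0
 n  0  0  0  0  0  0  0  1  1  1
 c  0  0  0  0  0  0  1  1  1  1
 p  0  0  0  0  1  1  1  1  1  1
 m  0  0  0  0  1  1  1  1  1  1
 o  0  0  0  0  1  1  1  1  1  1
 l  0  0  0  0  1  1  1  1  1  1
 g  0  0  0  1  1  1  1  1  1  2

2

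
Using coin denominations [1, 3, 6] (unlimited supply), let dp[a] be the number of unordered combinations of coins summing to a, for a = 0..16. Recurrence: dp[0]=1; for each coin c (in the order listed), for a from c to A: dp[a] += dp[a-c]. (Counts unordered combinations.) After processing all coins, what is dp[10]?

6

after  coin     0     1     2     3     4     5     6     7     8     9    10    11    12    13    14    15    16
          1     1     1     1     1     1     1     1     1     1     1     1     1     1     1     1     1     1
          3     1     1     1     2     2     2     3     3     3     4     4     4     5     5     5     6     6
          6     1     1     1     2     2     2     4     4     4     6     6     6     9     9     9    12    12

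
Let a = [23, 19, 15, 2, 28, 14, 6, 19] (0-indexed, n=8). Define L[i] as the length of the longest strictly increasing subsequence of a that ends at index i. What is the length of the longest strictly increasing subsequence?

3

   i    0    1    2    3    4    5    6    7
a[i]   23   19   15    2   28   14    6   19
L[i]    1    1    1    1    2    2    2    3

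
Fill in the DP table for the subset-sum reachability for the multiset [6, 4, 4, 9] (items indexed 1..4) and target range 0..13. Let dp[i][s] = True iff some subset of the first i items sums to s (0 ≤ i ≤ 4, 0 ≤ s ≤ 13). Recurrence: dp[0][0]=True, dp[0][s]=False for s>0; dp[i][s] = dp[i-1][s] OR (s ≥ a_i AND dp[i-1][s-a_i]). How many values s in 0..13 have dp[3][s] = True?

5

i\s   0   1   2   3   4   5   6   7   8   9  10  11  12  13
  0   T   F   F   F   F   F   F   F   F   F   F   F   F   F
  1   T   F   F   F   F   F   T   F   F   F   F   F   F   F
  2   T   F   F   F   T   F   T   F   F   F   T   F   F   F
  3   T   F   F   F   T   F   T   F   T   F   T   F   F   F
  4   T   F   F   F   T   F   T   F   T   T   T   F   F   T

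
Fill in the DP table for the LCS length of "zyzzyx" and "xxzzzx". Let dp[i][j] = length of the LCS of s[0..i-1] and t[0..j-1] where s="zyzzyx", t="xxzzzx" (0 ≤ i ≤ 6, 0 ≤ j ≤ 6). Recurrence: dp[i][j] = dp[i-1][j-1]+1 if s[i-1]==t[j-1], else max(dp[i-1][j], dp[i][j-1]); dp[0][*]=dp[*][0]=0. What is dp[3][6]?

2

   ''  x  x  z  z  z  x
''  0  0  0  0  0  0  0
 z  0  0  0  1  1  1  1
 y  0  0  0  1  1  1  1
 z  0  0  0  1  2  2  2
 z  0  0  0  1  2  3  3
 y  0  0  0  1  2  3  3
 x  0  1  1  1  2  3  4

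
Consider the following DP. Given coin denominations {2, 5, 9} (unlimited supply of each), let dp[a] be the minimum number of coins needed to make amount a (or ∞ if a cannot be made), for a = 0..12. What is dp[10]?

 a  0  1  2  3  4  5  6  7  8  9 10 11 12
dp  0  -  1  -  2  1  3  2  4  1  2  2  3
(- denotes ∞ / unreachable)

2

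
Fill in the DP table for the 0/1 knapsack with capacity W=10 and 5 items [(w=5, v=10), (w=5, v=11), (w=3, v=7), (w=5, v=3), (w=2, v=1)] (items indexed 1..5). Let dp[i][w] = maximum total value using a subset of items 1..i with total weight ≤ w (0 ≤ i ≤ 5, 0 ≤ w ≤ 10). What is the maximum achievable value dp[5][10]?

21

i\w   0   1   2   3   4   5   6   7   8   9  10
  0   0   0   0   0   0   0   0   0   0   0   0
  1   0   0   0   0   0  10  10  10  10  10  10
  2   0   0   0   0   0  11  11  11  11  11  21
  3   0   0   0   7   7  11  11  11  18  18  21
  4   0   0   0   7   7  11  11  11  18  18  21
  5   0   0   1   7   7  11  11  12  18  18  21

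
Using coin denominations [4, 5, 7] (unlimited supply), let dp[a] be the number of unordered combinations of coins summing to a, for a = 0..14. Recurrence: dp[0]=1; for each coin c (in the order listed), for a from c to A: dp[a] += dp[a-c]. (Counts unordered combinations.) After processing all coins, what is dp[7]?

1

after  coin     0     1     2     3     4     5     6     7     8     9    10    11    12    13    14
          4     1     0     0     0     1     0     0     0     1     0     0     0     1     0     0
          5     1     0     0     0     1     1     0     0     1     1     1     0     1     1     1
          7     1     0     0     0     1     1     0     1     1     1     1     1     2     1     2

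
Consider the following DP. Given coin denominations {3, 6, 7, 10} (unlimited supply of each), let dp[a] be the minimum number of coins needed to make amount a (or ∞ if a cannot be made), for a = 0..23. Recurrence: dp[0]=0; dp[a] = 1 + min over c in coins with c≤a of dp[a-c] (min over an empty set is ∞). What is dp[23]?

3

 a  0  1  2  3  4  5  6  7  8  9 10 11 12 13 14 15 16 17 18 19 20 21 22 23
dp  0  -  -  1  -  -  1  1  -  2  1  -  2  2  2  3  2  2  3  3  2  3  3  3
(- denotes ∞ / unreachable)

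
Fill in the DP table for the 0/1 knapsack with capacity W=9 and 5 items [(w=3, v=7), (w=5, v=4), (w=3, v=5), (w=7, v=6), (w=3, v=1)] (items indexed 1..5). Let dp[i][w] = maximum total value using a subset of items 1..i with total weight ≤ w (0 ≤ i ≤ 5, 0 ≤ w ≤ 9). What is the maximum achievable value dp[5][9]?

i\w   0   1   2   3   4   5   6   7   8   9
  0   0   0   0   0   0   0   0   0   0   0
  1   0   0   0   7   7   7   7   7   7   7
  2   0   0   0   7   7   7   7   7  11  11
  3   0   0   0   7   7   7  12  12  12  12
  4   0   0   0   7   7   7  12  12  12  12
  5   0   0   0   7   7   7  12  12  12  13

13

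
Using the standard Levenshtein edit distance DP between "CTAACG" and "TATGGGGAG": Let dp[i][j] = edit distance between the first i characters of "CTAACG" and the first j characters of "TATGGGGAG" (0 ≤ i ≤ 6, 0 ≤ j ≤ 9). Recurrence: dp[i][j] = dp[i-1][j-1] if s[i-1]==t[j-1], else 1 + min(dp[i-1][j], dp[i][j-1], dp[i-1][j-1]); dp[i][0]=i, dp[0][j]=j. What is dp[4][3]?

2

   ''  T  A  T  G  G  G  G  A  G
''  0  1  2  3  4  5  6  7  8  9
 C  1  1  2  3  4  5  6  7  8  9
 T  2  1  2  2  3  4  5  6  7  8
 A  3  2  1  2  3  4  5  6  6  7
 A  4  3  2  2  3  4  5  6  6  7
 C  5  4  3  3  3  4  5  6  7  7
 G  6  5  4  4  3  3  4  5  6  7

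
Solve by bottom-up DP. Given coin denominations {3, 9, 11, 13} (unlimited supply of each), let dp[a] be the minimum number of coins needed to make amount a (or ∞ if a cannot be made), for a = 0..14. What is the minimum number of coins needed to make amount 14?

 a  0  1  2  3  4  5  6  7  8  9 10 11 12 13 14
dp  0  -  -  1  -  -  2  -  -  1  -  1  2  1  2
(- denotes ∞ / unreachable)

2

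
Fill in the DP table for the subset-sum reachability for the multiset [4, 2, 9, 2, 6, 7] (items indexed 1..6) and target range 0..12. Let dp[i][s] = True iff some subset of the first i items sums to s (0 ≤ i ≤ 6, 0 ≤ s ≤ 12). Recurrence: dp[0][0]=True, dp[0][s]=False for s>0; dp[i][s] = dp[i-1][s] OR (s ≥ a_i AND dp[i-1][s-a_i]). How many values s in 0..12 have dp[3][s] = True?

6

i\s   0   1   2   3   4   5   6   7   8   9  10  11  12
  0   T   F   F   F   F   F   F   F   F   F   F   F   F
  1   T   F   F   F   T   F   F   F   F   F   F   F   F
  2   T   F   T   F   T   F   T   F   F   F   F   F   F
  3   T   F   T   F   T   F   T   F   F   T   F   T   F
  4   T   F   T   F   T   F   T   F   T   T   F   T   F
  5   T   F   T   F   T   F   T   F   T   T   T   T   T
  6   T   F   T   F   T   F   T   T   T   T   T   T   T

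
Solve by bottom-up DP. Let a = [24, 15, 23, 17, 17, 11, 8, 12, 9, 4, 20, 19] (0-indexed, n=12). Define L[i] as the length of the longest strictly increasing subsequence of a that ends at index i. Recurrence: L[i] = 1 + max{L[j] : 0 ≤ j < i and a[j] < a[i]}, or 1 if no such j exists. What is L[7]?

2

   i    0    1    2    3    4    5    6    7    8    9   10   11
a[i]   24   15   23   17   17   11    8   12    9    4   20   19
L[i]    1    1    2    2    2    1    1    2    2    1    3    3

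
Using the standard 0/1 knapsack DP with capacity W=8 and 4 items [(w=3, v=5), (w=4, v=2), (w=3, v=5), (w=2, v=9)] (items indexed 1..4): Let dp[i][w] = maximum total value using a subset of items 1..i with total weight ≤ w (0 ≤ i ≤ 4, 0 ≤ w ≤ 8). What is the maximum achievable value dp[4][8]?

19

i\w   0   1   2   3   4   5   6   7   8
  0   0   0   0   0   0   0   0   0   0
  1   0   0   0   5   5   5   5   5   5
  2   0   0   0   5   5   5   5   7   7
  3   0   0   0   5   5   5  10  10  10
  4   0   0   9   9   9  14  14  14  19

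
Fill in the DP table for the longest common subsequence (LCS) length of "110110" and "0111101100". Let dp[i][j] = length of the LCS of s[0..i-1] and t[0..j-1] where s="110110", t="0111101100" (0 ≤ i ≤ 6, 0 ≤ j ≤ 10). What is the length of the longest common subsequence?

6

   ''  0  1  1  1  1  0  1  1  0  0
''  0  0  0  0  0  0  0  0  0  0  0
 1  0  0  1  1  1  1  1  1  1  1  1
 1  0  0  1  2  2  2  2  2  2  2  2
 0  0  1  1  2  2  2  3  3  3  3  3
 1  0  1  2  2  3  3  3  4  4  4  4
 1  0  1  2  3  3  4  4  4  5  5  5
 0  0  1  2  3  3  4  5  5  5  6  6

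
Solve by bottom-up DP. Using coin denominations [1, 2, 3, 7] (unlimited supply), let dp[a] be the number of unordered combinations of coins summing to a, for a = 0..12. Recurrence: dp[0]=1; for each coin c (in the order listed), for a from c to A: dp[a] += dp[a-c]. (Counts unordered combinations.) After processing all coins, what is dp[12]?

24

after  coin     0     1     2     3     4     5     6     7     8     9    10    11    12
          1     1     1     1     1     1     1     1     1     1     1     1     1     1
          2     1     1     2     2     3     3     4     4     5     5     6     6     7
          3     1     1     2     3     4     5     7     8    10    12    14    16    19
          7     1     1     2     3     4     5     7     9    11    14    17    20    24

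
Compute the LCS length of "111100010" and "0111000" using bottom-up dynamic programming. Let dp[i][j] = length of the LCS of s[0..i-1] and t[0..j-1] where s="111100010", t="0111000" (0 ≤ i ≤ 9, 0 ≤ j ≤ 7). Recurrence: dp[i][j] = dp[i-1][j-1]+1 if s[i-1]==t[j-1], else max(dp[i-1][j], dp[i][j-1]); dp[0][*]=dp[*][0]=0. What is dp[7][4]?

3

   ''  0  1  1  1  0  0  0
''  0  0  0  0  0  0  0  0
 1  0  0  1  1  1  1  1  1
 1  0  0  1  2  2  2  2  2
 1  0  0  1  2  3  3  3  3
 1  0  0  1  2  3  3  3  3
 0  0  1  1  2  3  4  4  4
 0  0  1  1  2  3  4  5  5
 0  0  1  1  2  3  4  5  6
 1  0  1  2  2  3  4  5  6
 0  0  1  2  2  3  4  5  6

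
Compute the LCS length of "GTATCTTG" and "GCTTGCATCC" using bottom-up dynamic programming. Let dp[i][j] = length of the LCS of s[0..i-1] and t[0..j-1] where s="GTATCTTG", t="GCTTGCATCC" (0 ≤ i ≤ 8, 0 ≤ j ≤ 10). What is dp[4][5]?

   ''  G  C  T  T  G  C  A  T  C  C
''  0  0  0  0  0  0  0  0  0  0  0
 G  0  1  1  1  1  1  1  1  1  1  1
 T  0  1  1  2  2  2  2  2  2  2  2
 A  0  1  1  2  2  2  2  3  3  3  3
 T  0  1  1  2  3  3  3  3  4  4  4
 C  0  1  2  2  3  3  4  4  4  5  5
 T  0  1  2  3  3  3  4  4  5  5  5
 T  0  1  2  3  4  4  4  4  5  5  5
 G  0  1  2  3  4  5  5  5  5  5  5

3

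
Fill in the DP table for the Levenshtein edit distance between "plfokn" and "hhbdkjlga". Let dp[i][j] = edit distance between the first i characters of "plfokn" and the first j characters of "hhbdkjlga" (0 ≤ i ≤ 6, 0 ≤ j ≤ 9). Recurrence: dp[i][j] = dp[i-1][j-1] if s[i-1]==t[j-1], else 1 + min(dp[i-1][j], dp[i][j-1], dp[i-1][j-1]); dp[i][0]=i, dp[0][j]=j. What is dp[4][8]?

   ''  h  h  b  d  k  j  l  g  a
''  0  1  2  3  4  5  6  7  8  9
 p  1  1  2  3  4  5  6  7  8  9
 l  2  2  2  3  4  5  6  6  7  8
 f  3  3  3  3  4  5  6  7  7  8
 o  4  4  4  4  4  5  6  7  8  8
 k  5  5  5  5  5  4  5  6  7  8
 n  6  6  6  6  6  5  5  6  7  8

8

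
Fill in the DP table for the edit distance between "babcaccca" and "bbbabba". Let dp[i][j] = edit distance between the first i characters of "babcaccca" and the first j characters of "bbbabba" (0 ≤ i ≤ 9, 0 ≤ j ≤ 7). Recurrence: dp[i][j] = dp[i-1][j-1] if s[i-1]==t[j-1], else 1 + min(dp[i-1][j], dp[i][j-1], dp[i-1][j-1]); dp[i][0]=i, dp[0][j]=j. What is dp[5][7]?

3

   ''  b  b  b  a  b  b  a
''  0  1  2  3  4  5  6  7
 b  1  0  1  2  3  4  5  6
 a  2  1  1  2  2  3  4  5
 b  3  2  1  1  2  2  3  4
 c  4  3  2  2  2  3  3  4
 a  5  4  3  3  2  3  4  3
 c  6  5  4  4  3  3  4  4
 c  7  6  5  5  4  4  4  5
 c  8  7  6  6  5  5  5  5
 a  9  8  7  7  6  6  6  5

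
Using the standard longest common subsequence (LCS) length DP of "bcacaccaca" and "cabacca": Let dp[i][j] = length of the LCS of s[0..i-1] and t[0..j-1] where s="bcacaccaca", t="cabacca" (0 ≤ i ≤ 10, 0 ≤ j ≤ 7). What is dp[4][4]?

   ''  c  a  b  a  c  c  a
''  0  0  0  0  0  0  0  0
 b  0  0  0  1  1  1  1  1
 c  0  1  1  1  1  2  2  2
 a  0  1  2  2  2  2  2  3
 c  0  1  2  2  2  3  3  3
 a  0  1  2  2  3  3  3  4
 c  0  1  2  2  3  4  4  4
 c  0  1  2  2  3  4  5  5
 a  0  1  2  2  3  4  5  6
 c  0  1  2  2  3  4  5  6
 a  0  1  2  2  3  4  5  6

2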